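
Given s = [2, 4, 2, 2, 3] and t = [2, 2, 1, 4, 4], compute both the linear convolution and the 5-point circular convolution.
Linear: y_lin[0] = 2×2 = 4; y_lin[1] = 2×2 + 4×2 = 12; y_lin[2] = 2×1 + 4×2 + 2×2 = 14; y_lin[3] = 2×4 + 4×1 + 2×2 + 2×2 = 20; y_lin[4] = 2×4 + 4×4 + 2×1 + 2×2 + 3×2 = 36; y_lin[5] = 4×4 + 2×4 + 2×1 + 3×2 = 32; y_lin[6] = 2×4 + 2×4 + 3×1 = 19; y_lin[7] = 2×4 + 3×4 = 20; y_lin[8] = 3×4 = 12 → [4, 12, 14, 20, 36, 32, 19, 20, 12]. Circular (length 5): y[0] = 2×2 + 4×4 + 2×4 + 2×1 + 3×2 = 36; y[1] = 2×2 + 4×2 + 2×4 + 2×4 + 3×1 = 31; y[2] = 2×1 + 4×2 + 2×2 + 2×4 + 3×4 = 34; y[3] = 2×4 + 4×1 + 2×2 + 2×2 + 3×4 = 32; y[4] = 2×4 + 4×4 + 2×1 + 2×2 + 3×2 = 36 → [36, 31, 34, 32, 36]

Linear: [4, 12, 14, 20, 36, 32, 19, 20, 12], Circular: [36, 31, 34, 32, 36]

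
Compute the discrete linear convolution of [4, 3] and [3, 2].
y[0] = 4×3 = 12; y[1] = 4×2 + 3×3 = 17; y[2] = 3×2 = 6

[12, 17, 6]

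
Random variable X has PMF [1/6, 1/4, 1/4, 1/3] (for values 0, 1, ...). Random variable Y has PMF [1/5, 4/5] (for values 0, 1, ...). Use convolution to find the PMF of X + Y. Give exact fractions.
P(X+Y=k) = Σ_i P(X=i)·P(Y=k-i) — a convolution of [1/6, 1/4, 1/4, 1/3] and [1/5, 4/5]. P(X+Y=0) = (1/6)×(1/5) = 1/30; P(X+Y=1) = (1/6)×(4/5) + (1/4)×(1/5) = 2/15 + 1/20 = 11/60; P(X+Y=2) = (1/4)×(4/5) + (1/4)×(1/5) = 1/5 + 1/20 = 1/4; P(X+Y=3) = (1/4)×(4/5) + (1/3)×(1/5) = 1/5 + 1/15 = 4/15; P(X+Y=4) = (1/3)×(4/5) = 4/15. PMF: [1/30, 11/60, 1/4, 4/15, 4/15] (sums to 1 ✓)

[1/30, 11/60, 1/4, 4/15, 4/15]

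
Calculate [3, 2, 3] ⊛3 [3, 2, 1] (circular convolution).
Use y[k] = Σ_j x[j]·h[(k-j) mod 3]. y[0] = 3×3 + 2×1 + 3×2 = 17; y[1] = 3×2 + 2×3 + 3×1 = 15; y[2] = 3×1 + 2×2 + 3×3 = 16. Result: [17, 15, 16]

[17, 15, 16]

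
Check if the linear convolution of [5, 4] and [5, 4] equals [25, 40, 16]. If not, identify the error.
Recompute linear convolution of [5, 4] and [5, 4]: y[0] = 5×5 = 25; y[1] = 5×4 + 4×5 = 40; y[2] = 4×4 = 16 → [25, 40, 16]. Given [25, 40, 16] matches, so answer: Yes

Yes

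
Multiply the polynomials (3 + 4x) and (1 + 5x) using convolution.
Ascending coefficients: a = [3, 4], b = [1, 5]. c[0] = 3×1 = 3; c[1] = 3×5 + 4×1 = 19; c[2] = 4×5 = 20. Result coefficients: [3, 19, 20] → 3 + 19x + 20x^2

3 + 19x + 20x^2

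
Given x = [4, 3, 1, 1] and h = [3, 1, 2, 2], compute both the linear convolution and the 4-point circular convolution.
Linear: y_lin[0] = 4×3 = 12; y_lin[1] = 4×1 + 3×3 = 13; y_lin[2] = 4×2 + 3×1 + 1×3 = 14; y_lin[3] = 4×2 + 3×2 + 1×1 + 1×3 = 18; y_lin[4] = 3×2 + 1×2 + 1×1 = 9; y_lin[5] = 1×2 + 1×2 = 4; y_lin[6] = 1×2 = 2 → [12, 13, 14, 18, 9, 4, 2]. Circular (length 4): y[0] = 4×3 + 3×2 + 1×2 + 1×1 = 21; y[1] = 4×1 + 3×3 + 1×2 + 1×2 = 17; y[2] = 4×2 + 3×1 + 1×3 + 1×2 = 16; y[3] = 4×2 + 3×2 + 1×1 + 1×3 = 18 → [21, 17, 16, 18]

Linear: [12, 13, 14, 18, 9, 4, 2], Circular: [21, 17, 16, 18]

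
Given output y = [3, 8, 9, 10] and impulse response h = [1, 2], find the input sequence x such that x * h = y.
Deconvolve y=[3, 8, 9, 10] by h=[1, 2]. Since h[0]=1, solve forward: x[0] = y[0] / 1 = 3; x[1] = (y[1] - 3×2) / 1 = 2; x[2] = (y[2] - 2×2) / 1 = 5. So x = [3, 2, 5]. Check by forward convolution: y[0] = 3×1 = 3; y[1] = 3×2 + 2×1 = 8; y[2] = 2×2 + 5×1 = 9; y[3] = 5×2 = 10

[3, 2, 5]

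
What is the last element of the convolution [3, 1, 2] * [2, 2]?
Use y[k] = Σ_i a[i]·b[k-i] at k=3. y[3] = 2×2 = 4

4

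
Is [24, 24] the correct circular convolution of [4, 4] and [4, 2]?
Recompute circular convolution of [4, 4] and [4, 2]: y[0] = 4×4 + 4×2 = 24; y[1] = 4×2 + 4×4 = 24 → [24, 24]. Given [24, 24] matches, so answer: Yes

Yes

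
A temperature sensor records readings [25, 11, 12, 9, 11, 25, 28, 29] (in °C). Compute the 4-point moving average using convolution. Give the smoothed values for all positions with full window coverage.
4-point moving average kernel = [1, 1, 1, 1]. Apply in 'valid' mode (full window coverage): avg[0] = (25 + 11 + 12 + 9) / 4 = 14.25; avg[1] = (11 + 12 + 9 + 11) / 4 = 10.75; avg[2] = (12 + 9 + 11 + 25) / 4 = 14.25; avg[3] = (9 + 11 + 25 + 28) / 4 = 18.25; avg[4] = (11 + 25 + 28 + 29) / 4 = 23.25. Smoothed values: [14.25, 10.75, 14.25, 18.25, 23.25]

[14.25, 10.75, 14.25, 18.25, 23.25]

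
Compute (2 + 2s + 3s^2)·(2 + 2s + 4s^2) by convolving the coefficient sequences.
Ascending coefficients: a = [2, 2, 3], b = [2, 2, 4]. c[0] = 2×2 = 4; c[1] = 2×2 + 2×2 = 8; c[2] = 2×4 + 2×2 + 3×2 = 18; c[3] = 2×4 + 3×2 = 14; c[4] = 3×4 = 12. Result coefficients: [4, 8, 18, 14, 12] → 4 + 8s + 18s^2 + 14s^3 + 12s^4

4 + 8s + 18s^2 + 14s^3 + 12s^4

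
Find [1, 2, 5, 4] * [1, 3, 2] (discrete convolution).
y[0] = 1×1 = 1; y[1] = 1×3 + 2×1 = 5; y[2] = 1×2 + 2×3 + 5×1 = 13; y[3] = 2×2 + 5×3 + 4×1 = 23; y[4] = 5×2 + 4×3 = 22; y[5] = 4×2 = 8

[1, 5, 13, 23, 22, 8]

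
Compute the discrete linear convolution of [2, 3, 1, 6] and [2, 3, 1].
y[0] = 2×2 = 4; y[1] = 2×3 + 3×2 = 12; y[2] = 2×1 + 3×3 + 1×2 = 13; y[3] = 3×1 + 1×3 + 6×2 = 18; y[4] = 1×1 + 6×3 = 19; y[5] = 6×1 = 6

[4, 12, 13, 18, 19, 6]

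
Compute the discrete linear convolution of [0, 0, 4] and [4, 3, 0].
y[0] = 0×4 = 0; y[1] = 0×3 + 0×4 = 0; y[2] = 0×0 + 0×3 + 4×4 = 16; y[3] = 0×0 + 4×3 = 12; y[4] = 4×0 = 0

[0, 0, 16, 12, 0]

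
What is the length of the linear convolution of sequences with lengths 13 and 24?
Linear/full convolution length: m + n - 1 = 13 + 24 - 1 = 36

36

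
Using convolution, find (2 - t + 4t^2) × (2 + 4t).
Ascending coefficients: a = [2, -1, 4], b = [2, 4]. c[0] = 2×2 = 4; c[1] = 2×4 + -1×2 = 6; c[2] = -1×4 + 4×2 = 4; c[3] = 4×4 = 16. Result coefficients: [4, 6, 4, 16] → 4 + 6t + 4t^2 + 16t^3

4 + 6t + 4t^2 + 16t^3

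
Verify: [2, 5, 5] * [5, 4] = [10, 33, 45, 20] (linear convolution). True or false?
Recompute linear convolution of [2, 5, 5] and [5, 4]: y[0] = 2×5 = 10; y[1] = 2×4 + 5×5 = 33; y[2] = 5×4 + 5×5 = 45; y[3] = 5×4 = 20 → [10, 33, 45, 20]. Given [10, 33, 45, 20] matches, so answer: Yes

Yes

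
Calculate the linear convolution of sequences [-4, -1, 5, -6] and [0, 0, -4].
y[0] = -4×0 = 0; y[1] = -4×0 + -1×0 = 0; y[2] = -4×-4 + -1×0 + 5×0 = 16; y[3] = -1×-4 + 5×0 + -6×0 = 4; y[4] = 5×-4 + -6×0 = -20; y[5] = -6×-4 = 24

[0, 0, 16, 4, -20, 24]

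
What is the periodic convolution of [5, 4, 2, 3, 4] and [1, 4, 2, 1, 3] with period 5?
Use y[k] = Σ_j u[j]·v[(k-j) mod 5]. y[0] = 5×1 + 4×3 + 2×1 + 3×2 + 4×4 = 41; y[1] = 5×4 + 4×1 + 2×3 + 3×1 + 4×2 = 41; y[2] = 5×2 + 4×4 + 2×1 + 3×3 + 4×1 = 41; y[3] = 5×1 + 4×2 + 2×4 + 3×1 + 4×3 = 36; y[4] = 5×3 + 4×1 + 2×2 + 3×4 + 4×1 = 39. Result: [41, 41, 41, 36, 39]

[41, 41, 41, 36, 39]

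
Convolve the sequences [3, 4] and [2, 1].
y[0] = 3×2 = 6; y[1] = 3×1 + 4×2 = 11; y[2] = 4×1 = 4

[6, 11, 4]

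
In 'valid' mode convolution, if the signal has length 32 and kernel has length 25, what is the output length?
'Valid' mode counts only positions where the kernel fully overlaps the signal: m - n + 1 = 32 - 25 + 1 = 8

8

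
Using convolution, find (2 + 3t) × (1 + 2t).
Ascending coefficients: a = [2, 3], b = [1, 2]. c[0] = 2×1 = 2; c[1] = 2×2 + 3×1 = 7; c[2] = 3×2 = 6. Result coefficients: [2, 7, 6] → 2 + 7t + 6t^2

2 + 7t + 6t^2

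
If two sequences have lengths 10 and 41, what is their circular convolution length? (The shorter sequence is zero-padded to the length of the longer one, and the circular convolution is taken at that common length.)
Circular convolution (zero-padding the shorter input) has length max(m, n) = max(10, 41) = 41

41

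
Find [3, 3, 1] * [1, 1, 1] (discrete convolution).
y[0] = 3×1 = 3; y[1] = 3×1 + 3×1 = 6; y[2] = 3×1 + 3×1 + 1×1 = 7; y[3] = 3×1 + 1×1 = 4; y[4] = 1×1 = 1

[3, 6, 7, 4, 1]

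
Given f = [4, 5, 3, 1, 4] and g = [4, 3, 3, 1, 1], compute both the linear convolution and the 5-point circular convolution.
Linear: y_lin[0] = 4×4 = 16; y_lin[1] = 4×3 + 5×4 = 32; y_lin[2] = 4×3 + 5×3 + 3×4 = 39; y_lin[3] = 4×1 + 5×3 + 3×3 + 1×4 = 32; y_lin[4] = 4×1 + 5×1 + 3×3 + 1×3 + 4×4 = 37; y_lin[5] = 5×1 + 3×1 + 1×3 + 4×3 = 23; y_lin[6] = 3×1 + 1×1 + 4×3 = 16; y_lin[7] = 1×1 + 4×1 = 5; y_lin[8] = 4×1 = 4 → [16, 32, 39, 32, 37, 23, 16, 5, 4]. Circular (length 5): y[0] = 4×4 + 5×1 + 3×1 + 1×3 + 4×3 = 39; y[1] = 4×3 + 5×4 + 3×1 + 1×1 + 4×3 = 48; y[2] = 4×3 + 5×3 + 3×4 + 1×1 + 4×1 = 44; y[3] = 4×1 + 5×3 + 3×3 + 1×4 + 4×1 = 36; y[4] = 4×1 + 5×1 + 3×3 + 1×3 + 4×4 = 37 → [39, 48, 44, 36, 37]

Linear: [16, 32, 39, 32, 37, 23, 16, 5, 4], Circular: [39, 48, 44, 36, 37]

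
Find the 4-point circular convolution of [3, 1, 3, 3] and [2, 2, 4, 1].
Use y[k] = Σ_j u[j]·v[(k-j) mod 4]. y[0] = 3×2 + 1×1 + 3×4 + 3×2 = 25; y[1] = 3×2 + 1×2 + 3×1 + 3×4 = 23; y[2] = 3×4 + 1×2 + 3×2 + 3×1 = 23; y[3] = 3×1 + 1×4 + 3×2 + 3×2 = 19. Result: [25, 23, 23, 19]

[25, 23, 23, 19]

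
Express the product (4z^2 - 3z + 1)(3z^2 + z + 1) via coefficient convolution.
Ascending coefficients: a = [1, -3, 4], b = [1, 1, 3]. c[0] = 1×1 = 1; c[1] = 1×1 + -3×1 = -2; c[2] = 1×3 + -3×1 + 4×1 = 4; c[3] = -3×3 + 4×1 = -5; c[4] = 4×3 = 12. Result coefficients: [1, -2, 4, -5, 12] → 12z^4 - 5z^3 + 4z^2 - 2z + 1

12z^4 - 5z^3 + 4z^2 - 2z + 1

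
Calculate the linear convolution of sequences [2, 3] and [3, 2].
y[0] = 2×3 = 6; y[1] = 2×2 + 3×3 = 13; y[2] = 3×2 = 6

[6, 13, 6]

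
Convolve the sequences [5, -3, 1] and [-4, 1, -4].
y[0] = 5×-4 = -20; y[1] = 5×1 + -3×-4 = 17; y[2] = 5×-4 + -3×1 + 1×-4 = -27; y[3] = -3×-4 + 1×1 = 13; y[4] = 1×-4 = -4

[-20, 17, -27, 13, -4]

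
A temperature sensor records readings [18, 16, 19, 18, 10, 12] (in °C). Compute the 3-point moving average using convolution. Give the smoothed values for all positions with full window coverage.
3-point moving average kernel = [1, 1, 1]. Apply in 'valid' mode (full window coverage): avg[0] = (18 + 16 + 19) / 3 = 17.67; avg[1] = (16 + 19 + 18) / 3 = 17.67; avg[2] = (19 + 18 + 10) / 3 = 15.67; avg[3] = (18 + 10 + 12) / 3 = 13.33. Smoothed values: [17.67, 17.67, 15.67, 13.33]

[17.67, 17.67, 15.67, 13.33]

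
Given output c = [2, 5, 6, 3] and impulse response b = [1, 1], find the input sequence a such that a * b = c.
Deconvolve c=[2, 5, 6, 3] by b=[1, 1]. Since b[0]=1, solve forward: a[0] = c[0] / 1 = 2; a[1] = (c[1] - 2×1) / 1 = 3; a[2] = (c[2] - 3×1) / 1 = 3. So a = [2, 3, 3]. Check by forward convolution: c[0] = 2×1 = 2; c[1] = 2×1 + 3×1 = 5; c[2] = 3×1 + 3×1 = 6; c[3] = 3×1 = 3

[2, 3, 3]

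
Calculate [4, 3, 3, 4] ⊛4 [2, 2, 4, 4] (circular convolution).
Use y[k] = Σ_j f[j]·g[(k-j) mod 4]. y[0] = 4×2 + 3×4 + 3×4 + 4×2 = 40; y[1] = 4×2 + 3×2 + 3×4 + 4×4 = 42; y[2] = 4×4 + 3×2 + 3×2 + 4×4 = 44; y[3] = 4×4 + 3×4 + 3×2 + 4×2 = 42. Result: [40, 42, 44, 42]

[40, 42, 44, 42]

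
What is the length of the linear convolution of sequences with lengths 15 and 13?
Linear/full convolution length: m + n - 1 = 15 + 13 - 1 = 27

27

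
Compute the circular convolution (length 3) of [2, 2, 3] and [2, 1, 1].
Use y[k] = Σ_j u[j]·v[(k-j) mod 3]. y[0] = 2×2 + 2×1 + 3×1 = 9; y[1] = 2×1 + 2×2 + 3×1 = 9; y[2] = 2×1 + 2×1 + 3×2 = 10. Result: [9, 9, 10]

[9, 9, 10]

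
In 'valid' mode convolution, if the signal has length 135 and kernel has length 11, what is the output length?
'Valid' mode counts only positions where the kernel fully overlaps the signal: m - n + 1 = 135 - 11 + 1 = 125

125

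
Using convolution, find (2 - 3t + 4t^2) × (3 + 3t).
Ascending coefficients: a = [2, -3, 4], b = [3, 3]. c[0] = 2×3 = 6; c[1] = 2×3 + -3×3 = -3; c[2] = -3×3 + 4×3 = 3; c[3] = 4×3 = 12. Result coefficients: [6, -3, 3, 12] → 6 - 3t + 3t^2 + 12t^3

6 - 3t + 3t^2 + 12t^3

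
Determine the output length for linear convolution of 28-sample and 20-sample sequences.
Linear/full convolution length: m + n - 1 = 28 + 20 - 1 = 47

47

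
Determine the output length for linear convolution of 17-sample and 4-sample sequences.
Linear/full convolution length: m + n - 1 = 17 + 4 - 1 = 20

20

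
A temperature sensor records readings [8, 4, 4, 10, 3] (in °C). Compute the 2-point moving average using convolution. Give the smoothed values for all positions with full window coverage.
2-point moving average kernel = [1, 1]. Apply in 'valid' mode (full window coverage): avg[0] = (8 + 4) / 2 = 6.0; avg[1] = (4 + 4) / 2 = 4.0; avg[2] = (4 + 10) / 2 = 7.0; avg[3] = (10 + 3) / 2 = 6.5. Smoothed values: [6.0, 4.0, 7.0, 6.5]

[6.0, 4.0, 7.0, 6.5]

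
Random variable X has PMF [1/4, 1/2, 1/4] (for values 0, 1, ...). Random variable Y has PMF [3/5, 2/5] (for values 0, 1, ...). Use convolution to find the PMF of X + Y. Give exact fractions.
P(X+Y=k) = Σ_i P(X=i)·P(Y=k-i) — a convolution of [1/4, 1/2, 1/4] and [3/5, 2/5]. P(X+Y=0) = (1/4)×(3/5) = 3/20; P(X+Y=1) = (1/4)×(2/5) + (1/2)×(3/5) = 1/10 + 3/10 = 2/5; P(X+Y=2) = (1/2)×(2/5) + (1/4)×(3/5) = 1/5 + 3/20 = 7/20; P(X+Y=3) = (1/4)×(2/5) = 1/10. PMF: [3/20, 2/5, 7/20, 1/10] (sums to 1 ✓)

[3/20, 2/5, 7/20, 1/10]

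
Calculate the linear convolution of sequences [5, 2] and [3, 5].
y[0] = 5×3 = 15; y[1] = 5×5 + 2×3 = 31; y[2] = 2×5 = 10

[15, 31, 10]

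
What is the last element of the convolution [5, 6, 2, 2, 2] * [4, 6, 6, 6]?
Use y[k] = Σ_i a[i]·b[k-i] at k=7. y[7] = 2×6 = 12

12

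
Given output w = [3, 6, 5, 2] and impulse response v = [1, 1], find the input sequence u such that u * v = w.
Deconvolve w=[3, 6, 5, 2] by v=[1, 1]. Since v[0]=1, solve forward: u[0] = w[0] / 1 = 3; u[1] = (w[1] - 3×1) / 1 = 3; u[2] = (w[2] - 3×1) / 1 = 2. So u = [3, 3, 2]. Check by forward convolution: w[0] = 3×1 = 3; w[1] = 3×1 + 3×1 = 6; w[2] = 3×1 + 2×1 = 5; w[3] = 2×1 = 2

[3, 3, 2]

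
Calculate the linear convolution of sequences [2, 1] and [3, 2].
y[0] = 2×3 = 6; y[1] = 2×2 + 1×3 = 7; y[2] = 1×2 = 2

[6, 7, 2]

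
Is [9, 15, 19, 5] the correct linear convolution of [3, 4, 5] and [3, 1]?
Recompute linear convolution of [3, 4, 5] and [3, 1]: y[0] = 3×3 = 9; y[1] = 3×1 + 4×3 = 15; y[2] = 4×1 + 5×3 = 19; y[3] = 5×1 = 5 → [9, 15, 19, 5]. Given [9, 15, 19, 5] matches, so answer: Yes

Yes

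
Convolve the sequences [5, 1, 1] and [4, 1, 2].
y[0] = 5×4 = 20; y[1] = 5×1 + 1×4 = 9; y[2] = 5×2 + 1×1 + 1×4 = 15; y[3] = 1×2 + 1×1 = 3; y[4] = 1×2 = 2

[20, 9, 15, 3, 2]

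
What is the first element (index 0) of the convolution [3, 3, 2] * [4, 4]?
Use y[k] = Σ_i a[i]·b[k-i] at k=0. y[0] = 3×4 = 12

12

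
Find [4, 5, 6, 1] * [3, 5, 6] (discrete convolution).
y[0] = 4×3 = 12; y[1] = 4×5 + 5×3 = 35; y[2] = 4×6 + 5×5 + 6×3 = 67; y[3] = 5×6 + 6×5 + 1×3 = 63; y[4] = 6×6 + 1×5 = 41; y[5] = 1×6 = 6

[12, 35, 67, 63, 41, 6]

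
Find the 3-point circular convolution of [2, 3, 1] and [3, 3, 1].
Use y[k] = Σ_j x[j]·h[(k-j) mod 3]. y[0] = 2×3 + 3×1 + 1×3 = 12; y[1] = 2×3 + 3×3 + 1×1 = 16; y[2] = 2×1 + 3×3 + 1×3 = 14. Result: [12, 16, 14]

[12, 16, 14]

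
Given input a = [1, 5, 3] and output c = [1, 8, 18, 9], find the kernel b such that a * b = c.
Output length 4 = len(a) + len(b) - 1 ⇒ len(b) = 2. Solve b forward using b[k] = (c[k] - Σ_{i≥1} a[i]·b[k-i]) / a[0]: b[0] = c[0] / a[0] = 1 / 1 = 1; b[1] = (c[1] - 5×1) / a[0] = (8 - 5×1) / 1 = 3. So b = [1, 3]. Forward-check [1, 5, 3] * [1, 3]: c[0] = 1×1 = 1; c[1] = 1×3 + 5×1 = 8; c[2] = 5×3 + 3×1 = 18; c[3] = 3×3 = 9 → [1, 8, 18, 9] ✓

[1, 3]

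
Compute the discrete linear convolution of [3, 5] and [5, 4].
y[0] = 3×5 = 15; y[1] = 3×4 + 5×5 = 37; y[2] = 5×4 = 20

[15, 37, 20]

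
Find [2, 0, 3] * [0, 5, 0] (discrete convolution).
y[0] = 2×0 = 0; y[1] = 2×5 + 0×0 = 10; y[2] = 2×0 + 0×5 + 3×0 = 0; y[3] = 0×0 + 3×5 = 15; y[4] = 3×0 = 0

[0, 10, 0, 15, 0]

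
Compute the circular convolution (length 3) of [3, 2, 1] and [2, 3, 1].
Use y[k] = Σ_j f[j]·g[(k-j) mod 3]. y[0] = 3×2 + 2×1 + 1×3 = 11; y[1] = 3×3 + 2×2 + 1×1 = 14; y[2] = 3×1 + 2×3 + 1×2 = 11. Result: [11, 14, 11]

[11, 14, 11]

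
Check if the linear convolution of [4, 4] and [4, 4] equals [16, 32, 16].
Recompute linear convolution of [4, 4] and [4, 4]: y[0] = 4×4 = 16; y[1] = 4×4 + 4×4 = 32; y[2] = 4×4 = 16 → [16, 32, 16]. Given [16, 32, 16] matches, so answer: Yes

Yes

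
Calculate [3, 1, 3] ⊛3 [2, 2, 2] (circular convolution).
Use y[k] = Σ_j f[j]·g[(k-j) mod 3]. y[0] = 3×2 + 1×2 + 3×2 = 14; y[1] = 3×2 + 1×2 + 3×2 = 14; y[2] = 3×2 + 1×2 + 3×2 = 14. Result: [14, 14, 14]

[14, 14, 14]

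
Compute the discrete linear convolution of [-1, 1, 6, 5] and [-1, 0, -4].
y[0] = -1×-1 = 1; y[1] = -1×0 + 1×-1 = -1; y[2] = -1×-4 + 1×0 + 6×-1 = -2; y[3] = 1×-4 + 6×0 + 5×-1 = -9; y[4] = 6×-4 + 5×0 = -24; y[5] = 5×-4 = -20

[1, -1, -2, -9, -24, -20]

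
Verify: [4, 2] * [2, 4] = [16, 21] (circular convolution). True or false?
Recompute circular convolution of [4, 2] and [2, 4]: y[0] = 4×2 + 2×4 = 16; y[1] = 4×4 + 2×2 = 20 → [16, 20]. Compare to given [16, 21]: they differ at index 1: given 21, correct 20, so answer: No

No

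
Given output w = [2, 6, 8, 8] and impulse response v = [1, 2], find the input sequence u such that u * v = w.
Deconvolve w=[2, 6, 8, 8] by v=[1, 2]. Since v[0]=1, solve forward: u[0] = w[0] / 1 = 2; u[1] = (w[1] - 2×2) / 1 = 2; u[2] = (w[2] - 2×2) / 1 = 4. So u = [2, 2, 4]. Check by forward convolution: w[0] = 2×1 = 2; w[1] = 2×2 + 2×1 = 6; w[2] = 2×2 + 4×1 = 8; w[3] = 4×2 = 8

[2, 2, 4]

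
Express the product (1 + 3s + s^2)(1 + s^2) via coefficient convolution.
Ascending coefficients: a = [1, 3, 1], b = [1, 0, 1]. c[0] = 1×1 = 1; c[1] = 1×0 + 3×1 = 3; c[2] = 1×1 + 3×0 + 1×1 = 2; c[3] = 3×1 + 1×0 = 3; c[4] = 1×1 = 1. Result coefficients: [1, 3, 2, 3, 1] → 1 + 3s + 2s^2 + 3s^3 + s^4

1 + 3s + 2s^2 + 3s^3 + s^4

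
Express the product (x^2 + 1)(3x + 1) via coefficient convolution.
Ascending coefficients: a = [1, 0, 1], b = [1, 3]. c[0] = 1×1 = 1; c[1] = 1×3 + 0×1 = 3; c[2] = 0×3 + 1×1 = 1; c[3] = 1×3 = 3. Result coefficients: [1, 3, 1, 3] → 3x^3 + x^2 + 3x + 1

3x^3 + x^2 + 3x + 1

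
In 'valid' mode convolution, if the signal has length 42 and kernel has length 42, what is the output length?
'Valid' mode counts only positions where the kernel fully overlaps the signal: m - n + 1 = 42 - 42 + 1 = 1

1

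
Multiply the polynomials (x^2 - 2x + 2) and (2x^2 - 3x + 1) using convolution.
Ascending coefficients: a = [2, -2, 1], b = [1, -3, 2]. c[0] = 2×1 = 2; c[1] = 2×-3 + -2×1 = -8; c[2] = 2×2 + -2×-3 + 1×1 = 11; c[3] = -2×2 + 1×-3 = -7; c[4] = 1×2 = 2. Result coefficients: [2, -8, 11, -7, 2] → 2x^4 - 7x^3 + 11x^2 - 8x + 2

2x^4 - 7x^3 + 11x^2 - 8x + 2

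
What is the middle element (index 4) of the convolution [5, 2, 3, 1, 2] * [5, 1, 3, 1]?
Use y[k] = Σ_i a[i]·b[k-i] at k=4. y[4] = 2×1 + 3×3 + 1×1 + 2×5 = 22

22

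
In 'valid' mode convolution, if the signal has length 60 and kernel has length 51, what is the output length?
'Valid' mode counts only positions where the kernel fully overlaps the signal: m - n + 1 = 60 - 51 + 1 = 10

10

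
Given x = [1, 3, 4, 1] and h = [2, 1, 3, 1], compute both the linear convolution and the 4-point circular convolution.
Linear: y_lin[0] = 1×2 = 2; y_lin[1] = 1×1 + 3×2 = 7; y_lin[2] = 1×3 + 3×1 + 4×2 = 14; y_lin[3] = 1×1 + 3×3 + 4×1 + 1×2 = 16; y_lin[4] = 3×1 + 4×3 + 1×1 = 16; y_lin[5] = 4×1 + 1×3 = 7; y_lin[6] = 1×1 = 1 → [2, 7, 14, 16, 16, 7, 1]. Circular (length 4): y[0] = 1×2 + 3×1 + 4×3 + 1×1 = 18; y[1] = 1×1 + 3×2 + 4×1 + 1×3 = 14; y[2] = 1×3 + 3×1 + 4×2 + 1×1 = 15; y[3] = 1×1 + 3×3 + 4×1 + 1×2 = 16 → [18, 14, 15, 16]

Linear: [2, 7, 14, 16, 16, 7, 1], Circular: [18, 14, 15, 16]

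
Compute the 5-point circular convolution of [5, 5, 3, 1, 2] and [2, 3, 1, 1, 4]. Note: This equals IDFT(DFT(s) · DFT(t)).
Either evaluate y[k] = Σ_j s[j]·t[(k-j) mod 5] directly, or use IDFT(DFT(s) · DFT(t)). y[0] = 5×2 + 5×4 + 3×1 + 1×1 + 2×3 = 40; y[1] = 5×3 + 5×2 + 3×4 + 1×1 + 2×1 = 40; y[2] = 5×1 + 5×3 + 3×2 + 1×4 + 2×1 = 32; y[3] = 5×1 + 5×1 + 3×3 + 1×2 + 2×4 = 29; y[4] = 5×4 + 5×1 + 3×1 + 1×3 + 2×2 = 35. Result: [40, 40, 32, 29, 35]

[40, 40, 32, 29, 35]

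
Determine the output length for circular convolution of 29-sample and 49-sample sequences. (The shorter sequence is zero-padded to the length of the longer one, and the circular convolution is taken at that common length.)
Circular convolution (zero-padding the shorter input) has length max(m, n) = max(29, 49) = 49

49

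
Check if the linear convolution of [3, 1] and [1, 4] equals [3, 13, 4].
Recompute linear convolution of [3, 1] and [1, 4]: y[0] = 3×1 = 3; y[1] = 3×4 + 1×1 = 13; y[2] = 1×4 = 4 → [3, 13, 4]. Given [3, 13, 4] matches, so answer: Yes

Yes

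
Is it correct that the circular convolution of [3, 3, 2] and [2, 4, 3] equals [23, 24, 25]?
Recompute circular convolution of [3, 3, 2] and [2, 4, 3]: y[0] = 3×2 + 3×3 + 2×4 = 23; y[1] = 3×4 + 3×2 + 2×3 = 24; y[2] = 3×3 + 3×4 + 2×2 = 25 → [23, 24, 25]. Given [23, 24, 25] matches, so answer: Yes

Yes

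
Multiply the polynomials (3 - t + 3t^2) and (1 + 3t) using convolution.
Ascending coefficients: a = [3, -1, 3], b = [1, 3]. c[0] = 3×1 = 3; c[1] = 3×3 + -1×1 = 8; c[2] = -1×3 + 3×1 = 0; c[3] = 3×3 = 9. Result coefficients: [3, 8, 0, 9] → 3 + 8t + 9t^3

3 + 8t + 9t^3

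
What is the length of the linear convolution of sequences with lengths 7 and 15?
Linear/full convolution length: m + n - 1 = 7 + 15 - 1 = 21

21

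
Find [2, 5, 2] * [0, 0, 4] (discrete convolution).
y[0] = 2×0 = 0; y[1] = 2×0 + 5×0 = 0; y[2] = 2×4 + 5×0 + 2×0 = 8; y[3] = 5×4 + 2×0 = 20; y[4] = 2×4 = 8

[0, 0, 8, 20, 8]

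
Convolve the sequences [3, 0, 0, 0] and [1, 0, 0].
y[0] = 3×1 = 3; y[1] = 3×0 + 0×1 = 0; y[2] = 3×0 + 0×0 + 0×1 = 0; y[3] = 0×0 + 0×0 + 0×1 = 0; y[4] = 0×0 + 0×0 = 0; y[5] = 0×0 = 0

[3, 0, 0, 0, 0, 0]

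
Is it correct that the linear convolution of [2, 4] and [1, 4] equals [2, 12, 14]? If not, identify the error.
Recompute linear convolution of [2, 4] and [1, 4]: y[0] = 2×1 = 2; y[1] = 2×4 + 4×1 = 12; y[2] = 4×4 = 16 → [2, 12, 16]. Compare to given [2, 12, 14]: they differ at index 2: given 14, correct 16, so answer: No

No. Error at index 2: given 14, correct 16.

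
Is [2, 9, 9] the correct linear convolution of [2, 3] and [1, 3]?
Recompute linear convolution of [2, 3] and [1, 3]: y[0] = 2×1 = 2; y[1] = 2×3 + 3×1 = 9; y[2] = 3×3 = 9 → [2, 9, 9]. Given [2, 9, 9] matches, so answer: Yes

Yes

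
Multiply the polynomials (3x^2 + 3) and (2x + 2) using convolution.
Ascending coefficients: a = [3, 0, 3], b = [2, 2]. c[0] = 3×2 = 6; c[1] = 3×2 + 0×2 = 6; c[2] = 0×2 + 3×2 = 6; c[3] = 3×2 = 6. Result coefficients: [6, 6, 6, 6] → 6x^3 + 6x^2 + 6x + 6

6x^3 + 6x^2 + 6x + 6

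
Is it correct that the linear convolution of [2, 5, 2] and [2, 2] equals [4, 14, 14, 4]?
Recompute linear convolution of [2, 5, 2] and [2, 2]: y[0] = 2×2 = 4; y[1] = 2×2 + 5×2 = 14; y[2] = 5×2 + 2×2 = 14; y[3] = 2×2 = 4 → [4, 14, 14, 4]. Given [4, 14, 14, 4] matches, so answer: Yes

Yes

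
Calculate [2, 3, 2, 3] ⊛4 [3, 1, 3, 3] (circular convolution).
Use y[k] = Σ_j s[j]·t[(k-j) mod 4]. y[0] = 2×3 + 3×3 + 2×3 + 3×1 = 24; y[1] = 2×1 + 3×3 + 2×3 + 3×3 = 26; y[2] = 2×3 + 3×1 + 2×3 + 3×3 = 24; y[3] = 2×3 + 3×3 + 2×1 + 3×3 = 26. Result: [24, 26, 24, 26]

[24, 26, 24, 26]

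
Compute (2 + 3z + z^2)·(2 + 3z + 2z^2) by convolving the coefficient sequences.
Ascending coefficients: a = [2, 3, 1], b = [2, 3, 2]. c[0] = 2×2 = 4; c[1] = 2×3 + 3×2 = 12; c[2] = 2×2 + 3×3 + 1×2 = 15; c[3] = 3×2 + 1×3 = 9; c[4] = 1×2 = 2. Result coefficients: [4, 12, 15, 9, 2] → 4 + 12z + 15z^2 + 9z^3 + 2z^4

4 + 12z + 15z^2 + 9z^3 + 2z^4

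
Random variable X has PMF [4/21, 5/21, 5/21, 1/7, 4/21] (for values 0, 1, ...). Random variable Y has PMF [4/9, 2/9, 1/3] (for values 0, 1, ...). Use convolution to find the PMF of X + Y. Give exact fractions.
P(X+Y=k) = Σ_i P(X=i)·P(Y=k-i) — a convolution of [4/21, 5/21, 5/21, 1/7, 4/21] and [4/9, 2/9, 1/3]. P(X+Y=0) = (4/21)×(4/9) = 16/189; P(X+Y=1) = (4/21)×(2/9) + (5/21)×(4/9) = 8/189 + 20/189 = 4/27; P(X+Y=2) = (4/21)×(1/3) + (5/21)×(2/9) + (5/21)×(4/9) = 4/63 + 10/189 + 20/189 = 2/9; P(X+Y=3) = (5/21)×(1/3) + (5/21)×(2/9) + (1/7)×(4/9) = 5/63 + 10/189 + 4/63 = 37/189; P(X+Y=4) = (5/21)×(1/3) + (1/7)×(2/9) + (4/21)×(4/9) = 5/63 + 2/63 + 16/189 = 37/189; P(X+Y=5) = (1/7)×(1/3) + (4/21)×(2/9) = 1/21 + 8/189 = 17/189; P(X+Y=6) = (4/21)×(1/3) = 4/63. PMF: [16/189, 4/27, 2/9, 37/189, 37/189, 17/189, 4/63] (sums to 1 ✓)

[16/189, 4/27, 2/9, 37/189, 37/189, 17/189, 4/63]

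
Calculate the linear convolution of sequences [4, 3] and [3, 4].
y[0] = 4×3 = 12; y[1] = 4×4 + 3×3 = 25; y[2] = 3×4 = 12

[12, 25, 12]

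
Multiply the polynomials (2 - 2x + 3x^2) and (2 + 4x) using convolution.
Ascending coefficients: a = [2, -2, 3], b = [2, 4]. c[0] = 2×2 = 4; c[1] = 2×4 + -2×2 = 4; c[2] = -2×4 + 3×2 = -2; c[3] = 3×4 = 12. Result coefficients: [4, 4, -2, 12] → 4 + 4x - 2x^2 + 12x^3

4 + 4x - 2x^2 + 12x^3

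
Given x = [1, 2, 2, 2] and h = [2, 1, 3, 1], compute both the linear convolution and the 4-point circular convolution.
Linear: y_lin[0] = 1×2 = 2; y_lin[1] = 1×1 + 2×2 = 5; y_lin[2] = 1×3 + 2×1 + 2×2 = 9; y_lin[3] = 1×1 + 2×3 + 2×1 + 2×2 = 13; y_lin[4] = 2×1 + 2×3 + 2×1 = 10; y_lin[5] = 2×1 + 2×3 = 8; y_lin[6] = 2×1 = 2 → [2, 5, 9, 13, 10, 8, 2]. Circular (length 4): y[0] = 1×2 + 2×1 + 2×3 + 2×1 = 12; y[1] = 1×1 + 2×2 + 2×1 + 2×3 = 13; y[2] = 1×3 + 2×1 + 2×2 + 2×1 = 11; y[3] = 1×1 + 2×3 + 2×1 + 2×2 = 13 → [12, 13, 11, 13]

Linear: [2, 5, 9, 13, 10, 8, 2], Circular: [12, 13, 11, 13]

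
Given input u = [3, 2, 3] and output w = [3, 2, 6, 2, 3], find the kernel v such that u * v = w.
Output length 5 = len(u) + len(v) - 1 ⇒ len(v) = 3. Solve v forward using v[k] = (w[k] - Σ_{i≥1} u[i]·v[k-i]) / u[0]: v[0] = w[0] / u[0] = 3 / 3 = 1; v[1] = (w[1] - 2×1) / u[0] = (2 - 2×1) / 3 = 0; v[2] = (w[2] - 2×0 - 3×1) / u[0] = (6 - 2×0 - 3×1) / 3 = 1. So v = [1, 0, 1]. Forward-check [3, 2, 3] * [1, 0, 1]: w[0] = 3×1 = 3; w[1] = 3×0 + 2×1 = 2; w[2] = 3×1 + 2×0 + 3×1 = 6; w[3] = 2×1 + 3×0 = 2; w[4] = 3×1 = 3 → [3, 2, 6, 2, 3] ✓

[1, 0, 1]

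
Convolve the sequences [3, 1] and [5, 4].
y[0] = 3×5 = 15; y[1] = 3×4 + 1×5 = 17; y[2] = 1×4 = 4

[15, 17, 4]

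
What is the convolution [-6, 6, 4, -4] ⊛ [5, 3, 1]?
y[0] = -6×5 = -30; y[1] = -6×3 + 6×5 = 12; y[2] = -6×1 + 6×3 + 4×5 = 32; y[3] = 6×1 + 4×3 + -4×5 = -2; y[4] = 4×1 + -4×3 = -8; y[5] = -4×1 = -4

[-30, 12, 32, -2, -8, -4]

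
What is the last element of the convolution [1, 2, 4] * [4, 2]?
Use y[k] = Σ_i a[i]·b[k-i] at k=3. y[3] = 4×2 = 8

8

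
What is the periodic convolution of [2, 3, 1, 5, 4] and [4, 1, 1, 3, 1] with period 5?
Use y[k] = Σ_j a[j]·b[(k-j) mod 5]. y[0] = 2×4 + 3×1 + 1×3 + 5×1 + 4×1 = 23; y[1] = 2×1 + 3×4 + 1×1 + 5×3 + 4×1 = 34; y[2] = 2×1 + 3×1 + 1×4 + 5×1 + 4×3 = 26; y[3] = 2×3 + 3×1 + 1×1 + 5×4 + 4×1 = 34; y[4] = 2×1 + 3×3 + 1×1 + 5×1 + 4×4 = 33. Result: [23, 34, 26, 34, 33]

[23, 34, 26, 34, 33]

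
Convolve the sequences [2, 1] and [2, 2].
y[0] = 2×2 = 4; y[1] = 2×2 + 1×2 = 6; y[2] = 1×2 = 2

[4, 6, 2]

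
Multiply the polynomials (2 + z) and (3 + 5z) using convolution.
Ascending coefficients: a = [2, 1], b = [3, 5]. c[0] = 2×3 = 6; c[1] = 2×5 + 1×3 = 13; c[2] = 1×5 = 5. Result coefficients: [6, 13, 5] → 6 + 13z + 5z^2

6 + 13z + 5z^2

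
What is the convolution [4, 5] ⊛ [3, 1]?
y[0] = 4×3 = 12; y[1] = 4×1 + 5×3 = 19; y[2] = 5×1 = 5

[12, 19, 5]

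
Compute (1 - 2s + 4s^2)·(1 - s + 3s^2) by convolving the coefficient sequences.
Ascending coefficients: a = [1, -2, 4], b = [1, -1, 3]. c[0] = 1×1 = 1; c[1] = 1×-1 + -2×1 = -3; c[2] = 1×3 + -2×-1 + 4×1 = 9; c[3] = -2×3 + 4×-1 = -10; c[4] = 4×3 = 12. Result coefficients: [1, -3, 9, -10, 12] → 1 - 3s + 9s^2 - 10s^3 + 12s^4

1 - 3s + 9s^2 - 10s^3 + 12s^4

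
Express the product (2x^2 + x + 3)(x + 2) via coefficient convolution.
Ascending coefficients: a = [3, 1, 2], b = [2, 1]. c[0] = 3×2 = 6; c[1] = 3×1 + 1×2 = 5; c[2] = 1×1 + 2×2 = 5; c[3] = 2×1 = 2. Result coefficients: [6, 5, 5, 2] → 2x^3 + 5x^2 + 5x + 6

2x^3 + 5x^2 + 5x + 6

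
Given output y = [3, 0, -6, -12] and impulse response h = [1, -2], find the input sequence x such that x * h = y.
Deconvolve y=[3, 0, -6, -12] by h=[1, -2]. Since h[0]=1, solve forward: x[0] = y[0] / 1 = 3; x[1] = (y[1] - 3×-2) / 1 = 6; x[2] = (y[2] - 6×-2) / 1 = 6. So x = [3, 6, 6]. Check by forward convolution: y[0] = 3×1 = 3; y[1] = 3×-2 + 6×1 = 0; y[2] = 6×-2 + 6×1 = -6; y[3] = 6×-2 = -12

[3, 6, 6]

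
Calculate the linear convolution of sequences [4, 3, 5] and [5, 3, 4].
y[0] = 4×5 = 20; y[1] = 4×3 + 3×5 = 27; y[2] = 4×4 + 3×3 + 5×5 = 50; y[3] = 3×4 + 5×3 = 27; y[4] = 5×4 = 20

[20, 27, 50, 27, 20]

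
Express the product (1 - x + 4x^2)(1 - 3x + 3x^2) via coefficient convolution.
Ascending coefficients: a = [1, -1, 4], b = [1, -3, 3]. c[0] = 1×1 = 1; c[1] = 1×-3 + -1×1 = -4; c[2] = 1×3 + -1×-3 + 4×1 = 10; c[3] = -1×3 + 4×-3 = -15; c[4] = 4×3 = 12. Result coefficients: [1, -4, 10, -15, 12] → 1 - 4x + 10x^2 - 15x^3 + 12x^4

1 - 4x + 10x^2 - 15x^3 + 12x^4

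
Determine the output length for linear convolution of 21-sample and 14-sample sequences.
Linear/full convolution length: m + n - 1 = 21 + 14 - 1 = 34

34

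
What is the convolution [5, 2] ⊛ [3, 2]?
y[0] = 5×3 = 15; y[1] = 5×2 + 2×3 = 16; y[2] = 2×2 = 4

[15, 16, 4]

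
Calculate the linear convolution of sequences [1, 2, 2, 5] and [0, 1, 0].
y[0] = 1×0 = 0; y[1] = 1×1 + 2×0 = 1; y[2] = 1×0 + 2×1 + 2×0 = 2; y[3] = 2×0 + 2×1 + 5×0 = 2; y[4] = 2×0 + 5×1 = 5; y[5] = 5×0 = 0

[0, 1, 2, 2, 5, 0]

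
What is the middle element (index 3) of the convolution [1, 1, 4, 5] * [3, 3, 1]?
Use y[k] = Σ_i a[i]·b[k-i] at k=3. y[3] = 1×1 + 4×3 + 5×3 = 28

28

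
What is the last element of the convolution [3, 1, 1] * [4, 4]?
Use y[k] = Σ_i a[i]·b[k-i] at k=3. y[3] = 1×4 = 4

4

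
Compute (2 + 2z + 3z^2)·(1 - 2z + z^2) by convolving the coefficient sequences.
Ascending coefficients: a = [2, 2, 3], b = [1, -2, 1]. c[0] = 2×1 = 2; c[1] = 2×-2 + 2×1 = -2; c[2] = 2×1 + 2×-2 + 3×1 = 1; c[3] = 2×1 + 3×-2 = -4; c[4] = 3×1 = 3. Result coefficients: [2, -2, 1, -4, 3] → 2 - 2z + z^2 - 4z^3 + 3z^4

2 - 2z + z^2 - 4z^3 + 3z^4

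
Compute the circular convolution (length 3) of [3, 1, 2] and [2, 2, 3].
Use y[k] = Σ_j u[j]·v[(k-j) mod 3]. y[0] = 3×2 + 1×3 + 2×2 = 13; y[1] = 3×2 + 1×2 + 2×3 = 14; y[2] = 3×3 + 1×2 + 2×2 = 15. Result: [13, 14, 15]

[13, 14, 15]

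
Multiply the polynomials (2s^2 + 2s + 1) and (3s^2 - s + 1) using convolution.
Ascending coefficients: a = [1, 2, 2], b = [1, -1, 3]. c[0] = 1×1 = 1; c[1] = 1×-1 + 2×1 = 1; c[2] = 1×3 + 2×-1 + 2×1 = 3; c[3] = 2×3 + 2×-1 = 4; c[4] = 2×3 = 6. Result coefficients: [1, 1, 3, 4, 6] → 6s^4 + 4s^3 + 3s^2 + s + 1

6s^4 + 4s^3 + 3s^2 + s + 1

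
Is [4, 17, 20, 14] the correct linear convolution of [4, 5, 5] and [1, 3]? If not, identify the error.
Recompute linear convolution of [4, 5, 5] and [1, 3]: y[0] = 4×1 = 4; y[1] = 4×3 + 5×1 = 17; y[2] = 5×3 + 5×1 = 20; y[3] = 5×3 = 15 → [4, 17, 20, 15]. Compare to given [4, 17, 20, 14]: they differ at index 3: given 14, correct 15, so answer: No

No. Error at index 3: given 14, correct 15.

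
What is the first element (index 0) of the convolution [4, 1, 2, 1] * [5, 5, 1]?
Use y[k] = Σ_i a[i]·b[k-i] at k=0. y[0] = 4×5 = 20

20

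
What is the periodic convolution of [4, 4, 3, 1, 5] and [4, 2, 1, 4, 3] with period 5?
Use y[k] = Σ_j x[j]·h[(k-j) mod 5]. y[0] = 4×4 + 4×3 + 3×4 + 1×1 + 5×2 = 51; y[1] = 4×2 + 4×4 + 3×3 + 1×4 + 5×1 = 42; y[2] = 4×1 + 4×2 + 3×4 + 1×3 + 5×4 = 47; y[3] = 4×4 + 4×1 + 3×2 + 1×4 + 5×3 = 45; y[4] = 4×3 + 4×4 + 3×1 + 1×2 + 5×4 = 53. Result: [51, 42, 47, 45, 53]

[51, 42, 47, 45, 53]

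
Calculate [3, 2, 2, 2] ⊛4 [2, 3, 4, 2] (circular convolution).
Use y[k] = Σ_j a[j]·b[(k-j) mod 4]. y[0] = 3×2 + 2×2 + 2×4 + 2×3 = 24; y[1] = 3×3 + 2×2 + 2×2 + 2×4 = 25; y[2] = 3×4 + 2×3 + 2×2 + 2×2 = 26; y[3] = 3×2 + 2×4 + 2×3 + 2×2 = 24. Result: [24, 25, 26, 24]

[24, 25, 26, 24]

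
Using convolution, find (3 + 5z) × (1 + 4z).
Ascending coefficients: a = [3, 5], b = [1, 4]. c[0] = 3×1 = 3; c[1] = 3×4 + 5×1 = 17; c[2] = 5×4 = 20. Result coefficients: [3, 17, 20] → 3 + 17z + 20z^2

3 + 17z + 20z^2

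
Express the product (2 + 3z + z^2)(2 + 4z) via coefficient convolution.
Ascending coefficients: a = [2, 3, 1], b = [2, 4]. c[0] = 2×2 = 4; c[1] = 2×4 + 3×2 = 14; c[2] = 3×4 + 1×2 = 14; c[3] = 1×4 = 4. Result coefficients: [4, 14, 14, 4] → 4 + 14z + 14z^2 + 4z^3

4 + 14z + 14z^2 + 4z^3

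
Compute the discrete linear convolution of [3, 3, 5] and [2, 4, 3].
y[0] = 3×2 = 6; y[1] = 3×4 + 3×2 = 18; y[2] = 3×3 + 3×4 + 5×2 = 31; y[3] = 3×3 + 5×4 = 29; y[4] = 5×3 = 15

[6, 18, 31, 29, 15]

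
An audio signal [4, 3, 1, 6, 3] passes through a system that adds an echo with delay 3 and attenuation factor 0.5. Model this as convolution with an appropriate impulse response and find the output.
Direct-path + delayed-attenuated-path model → impulse response h = [1, 0, 0, 0.5] (1 at lag 0, 0.5 at lag 3). Output y[n] = x[n] + 0.5·x[n - 3] (with x[n] = 0 outside 0..4): y[0] = 4 + 0.5×0 = 4; y[1] = 3 + 0.5×0 = 3; y[2] = 1 + 0.5×0 = 1; y[3] = 6 + 0.5×4 = 8.0; y[4] = 3 + 0.5×3 = 4.5; y[5] = 0 + 0.5×1 = 0.5; y[6] = 0 + 0.5×6 = 3.0; y[7] = 0 + 0.5×3 = 1.5. So y = [4, 3, 1, 8.0, 4.5, 0.5, 3.0, 1.5]

[4, 3, 1, 8.0, 4.5, 0.5, 3.0, 1.5]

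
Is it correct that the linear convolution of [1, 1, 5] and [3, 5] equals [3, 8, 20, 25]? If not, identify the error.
Recompute linear convolution of [1, 1, 5] and [3, 5]: y[0] = 1×3 = 3; y[1] = 1×5 + 1×3 = 8; y[2] = 1×5 + 5×3 = 20; y[3] = 5×5 = 25 → [3, 8, 20, 25]. Given [3, 8, 20, 25] matches, so answer: Yes

Yes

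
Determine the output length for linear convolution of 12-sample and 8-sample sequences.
Linear/full convolution length: m + n - 1 = 12 + 8 - 1 = 19

19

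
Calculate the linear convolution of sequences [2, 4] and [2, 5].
y[0] = 2×2 = 4; y[1] = 2×5 + 4×2 = 18; y[2] = 4×5 = 20

[4, 18, 20]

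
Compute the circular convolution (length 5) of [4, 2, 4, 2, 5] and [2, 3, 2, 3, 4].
Use y[k] = Σ_j f[j]·g[(k-j) mod 5]. y[0] = 4×2 + 2×4 + 4×3 + 2×2 + 5×3 = 47; y[1] = 4×3 + 2×2 + 4×4 + 2×3 + 5×2 = 48; y[2] = 4×2 + 2×3 + 4×2 + 2×4 + 5×3 = 45; y[3] = 4×3 + 2×2 + 4×3 + 2×2 + 5×4 = 52; y[4] = 4×4 + 2×3 + 4×2 + 2×3 + 5×2 = 46. Result: [47, 48, 45, 52, 46]

[47, 48, 45, 52, 46]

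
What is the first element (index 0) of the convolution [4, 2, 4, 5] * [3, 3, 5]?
Use y[k] = Σ_i a[i]·b[k-i] at k=0. y[0] = 4×3 = 12

12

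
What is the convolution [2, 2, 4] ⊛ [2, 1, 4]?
y[0] = 2×2 = 4; y[1] = 2×1 + 2×2 = 6; y[2] = 2×4 + 2×1 + 4×2 = 18; y[3] = 2×4 + 4×1 = 12; y[4] = 4×4 = 16

[4, 6, 18, 12, 16]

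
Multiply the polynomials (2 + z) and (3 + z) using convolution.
Ascending coefficients: a = [2, 1], b = [3, 1]. c[0] = 2×3 = 6; c[1] = 2×1 + 1×3 = 5; c[2] = 1×1 = 1. Result coefficients: [6, 5, 1] → 6 + 5z + z^2

6 + 5z + z^2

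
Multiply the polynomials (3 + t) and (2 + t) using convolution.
Ascending coefficients: a = [3, 1], b = [2, 1]. c[0] = 3×2 = 6; c[1] = 3×1 + 1×2 = 5; c[2] = 1×1 = 1. Result coefficients: [6, 5, 1] → 6 + 5t + t^2

6 + 5t + t^2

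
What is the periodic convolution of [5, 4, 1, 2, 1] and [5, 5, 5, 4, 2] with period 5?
Use y[k] = Σ_j u[j]·v[(k-j) mod 5]. y[0] = 5×5 + 4×2 + 1×4 + 2×5 + 1×5 = 52; y[1] = 5×5 + 4×5 + 1×2 + 2×4 + 1×5 = 60; y[2] = 5×5 + 4×5 + 1×5 + 2×2 + 1×4 = 58; y[3] = 5×4 + 4×5 + 1×5 + 2×5 + 1×2 = 57; y[4] = 5×2 + 4×4 + 1×5 + 2×5 + 1×5 = 46. Result: [52, 60, 58, 57, 46]

[52, 60, 58, 57, 46]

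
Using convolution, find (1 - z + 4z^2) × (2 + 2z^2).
Ascending coefficients: a = [1, -1, 4], b = [2, 0, 2]. c[0] = 1×2 = 2; c[1] = 1×0 + -1×2 = -2; c[2] = 1×2 + -1×0 + 4×2 = 10; c[3] = -1×2 + 4×0 = -2; c[4] = 4×2 = 8. Result coefficients: [2, -2, 10, -2, 8] → 2 - 2z + 10z^2 - 2z^3 + 8z^4

2 - 2z + 10z^2 - 2z^3 + 8z^4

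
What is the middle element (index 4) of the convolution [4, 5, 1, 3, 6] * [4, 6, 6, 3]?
Use y[k] = Σ_i a[i]·b[k-i] at k=4. y[4] = 5×3 + 1×6 + 3×6 + 6×4 = 63

63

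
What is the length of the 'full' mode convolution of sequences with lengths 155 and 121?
Linear/full convolution length: m + n - 1 = 155 + 121 - 1 = 275

275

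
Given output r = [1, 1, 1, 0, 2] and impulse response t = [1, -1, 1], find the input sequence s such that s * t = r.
Deconvolve r=[1, 1, 1, 0, 2] by t=[1, -1, 1]. Since t[0]=1, solve forward: s[0] = r[0] / 1 = 1; s[1] = (r[1] - 1×-1) / 1 = 2; s[2] = (r[2] - 2×-1 - 1×1) / 1 = 2. So s = [1, 2, 2]. Check by forward convolution: r[0] = 1×1 = 1; r[1] = 1×-1 + 2×1 = 1; r[2] = 1×1 + 2×-1 + 2×1 = 1; r[3] = 2×1 + 2×-1 = 0; r[4] = 2×1 = 2

[1, 2, 2]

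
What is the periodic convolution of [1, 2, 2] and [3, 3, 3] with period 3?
Use y[k] = Σ_j u[j]·v[(k-j) mod 3]. y[0] = 1×3 + 2×3 + 2×3 = 15; y[1] = 1×3 + 2×3 + 2×3 = 15; y[2] = 1×3 + 2×3 + 2×3 = 15. Result: [15, 15, 15]

[15, 15, 15]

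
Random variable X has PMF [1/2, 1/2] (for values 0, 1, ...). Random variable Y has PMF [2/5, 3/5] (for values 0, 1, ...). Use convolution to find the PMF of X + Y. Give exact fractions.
P(X+Y=k) = Σ_i P(X=i)·P(Y=k-i) — a convolution of [1/2, 1/2] and [2/5, 3/5]. P(X+Y=0) = (1/2)×(2/5) = 1/5; P(X+Y=1) = (1/2)×(3/5) + (1/2)×(2/5) = 3/10 + 1/5 = 1/2; P(X+Y=2) = (1/2)×(3/5) = 3/10. PMF: [1/5, 1/2, 3/10] (sums to 1 ✓)

[1/5, 1/2, 3/10]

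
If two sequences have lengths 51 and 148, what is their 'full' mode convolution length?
Linear/full convolution length: m + n - 1 = 51 + 148 - 1 = 198

198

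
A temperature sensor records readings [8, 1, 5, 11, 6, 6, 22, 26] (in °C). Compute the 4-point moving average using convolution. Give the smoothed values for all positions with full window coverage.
4-point moving average kernel = [1, 1, 1, 1]. Apply in 'valid' mode (full window coverage): avg[0] = (8 + 1 + 5 + 11) / 4 = 6.25; avg[1] = (1 + 5 + 11 + 6) / 4 = 5.75; avg[2] = (5 + 11 + 6 + 6) / 4 = 7.0; avg[3] = (11 + 6 + 6 + 22) / 4 = 11.25; avg[4] = (6 + 6 + 22 + 26) / 4 = 15.0. Smoothed values: [6.25, 5.75, 7.0, 11.25, 15.0]

[6.25, 5.75, 7.0, 11.25, 15.0]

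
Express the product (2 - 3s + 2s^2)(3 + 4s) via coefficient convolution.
Ascending coefficients: a = [2, -3, 2], b = [3, 4]. c[0] = 2×3 = 6; c[1] = 2×4 + -3×3 = -1; c[2] = -3×4 + 2×3 = -6; c[3] = 2×4 = 8. Result coefficients: [6, -1, -6, 8] → 6 - s - 6s^2 + 8s^3

6 - s - 6s^2 + 8s^3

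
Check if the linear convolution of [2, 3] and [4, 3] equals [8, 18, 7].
Recompute linear convolution of [2, 3] and [4, 3]: y[0] = 2×4 = 8; y[1] = 2×3 + 3×4 = 18; y[2] = 3×3 = 9 → [8, 18, 9]. Compare to given [8, 18, 7]: they differ at index 2: given 7, correct 9, so answer: No

No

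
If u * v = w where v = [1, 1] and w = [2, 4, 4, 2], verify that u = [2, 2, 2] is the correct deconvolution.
Forward-compute [2, 2, 2] * [1, 1]: w[0] = 2×1 = 2; w[1] = 2×1 + 2×1 = 4; w[2] = 2×1 + 2×1 = 4; w[3] = 2×1 = 2 → [2, 4, 4, 2]. Matches given w = [2, 4, 4, 2], so verified.

Verified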